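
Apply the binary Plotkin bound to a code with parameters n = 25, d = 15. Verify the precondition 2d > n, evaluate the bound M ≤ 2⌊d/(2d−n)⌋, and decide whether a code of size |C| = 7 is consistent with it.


Plotkin bound M ≤ 6; given |C| = 7 > bound (violated).

Check applicability: 2d = 30, n = 25.
2d − n = 5 > 0, so Plotkin applies.
Compute d/(2d−n) = 15/5 ≈ 3.0000.
⌊d/(2d−n)⌋ = 3.
Plotkin bound: M ≤ 2·3 = 6.
Given |C| = 7, check: VIOLATED.
This |C| is above the Plotkin bound, so no binary code with n = 25, d = 15 and 7 codewords exists.


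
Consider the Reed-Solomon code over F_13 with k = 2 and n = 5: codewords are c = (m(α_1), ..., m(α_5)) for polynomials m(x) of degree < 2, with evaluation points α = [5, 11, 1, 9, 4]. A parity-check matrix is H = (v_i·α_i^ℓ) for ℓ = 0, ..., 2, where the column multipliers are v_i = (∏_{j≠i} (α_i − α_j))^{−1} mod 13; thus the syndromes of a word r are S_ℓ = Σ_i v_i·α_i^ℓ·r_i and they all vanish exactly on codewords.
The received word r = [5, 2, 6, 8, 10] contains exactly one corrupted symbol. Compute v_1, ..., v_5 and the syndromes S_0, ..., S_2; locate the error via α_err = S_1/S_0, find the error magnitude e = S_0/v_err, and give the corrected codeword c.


S = (10, 11, 3), error at position 1, error magnitude e = 11, c = [7, 2, 6, 8, 10].

Step 1: column multipliers v_i = (∏_{j≠i}(α_i − α_j))^{−1} mod 13.
  i = 1 (α = 5): (5−11)(5−1)(5−9)(5−4) = (−6)·4·(−4)·1 = 96 ≡ 5, so v_1 = 5^{−1} = 8 (mod 13).
  i = 2 (α = 11): (11−5)(11−1)(11−9)(11−4) = 6·10·2·7 = 840 ≡ 8, so v_2 = 8^{−1} = 5 (mod 13).
  i = 3 (α = 1): (1−5)(1−11)(1−9)(1−4) = (−4)·(−10)·(−8)·(−3) = 960 ≡ 11, so v_3 = 11^{−1} = 6 (mod 13).
  i = 4 (α = 9): (9−5)(9−11)(9−1)(9−4) = 4·(−2)·8·5 = −320 ≡ 5, so v_4 = 5^{−1} = 8 (mod 13).
  i = 5 (α = 4): (4−5)(4−11)(4−1)(4−9) = (−1)·(−7)·3·(−5) = −105 ≡ 12, so v_5 = 12^{−1} = 12 (mod 13).
  v = [8, 5, 6, 8, 12].
Step 2: syndromes of r = [5, 2, 6, 8, 10] (all sums mod 13).
  S_0 = Σ v_i r_i = 8·5 + 5·2 + 6·6 + 8·8 + 12·10 = 270 ≡ 10.
  S_1 = Σ v_i α_i r_i = 8·5·5 + 5·11·2 + 6·1·6 + 8·9·8 + 12·4·10 = 1402 ≡ 11.
  α_i^2 mod 13 = [12, 4, 1, 3, 3].
  S_2 = Σ v_i α_i^2 r_i = 8·12·5 + 5·4·2 + 6·1·6 + 8·3·8 + 12·3·10 = 1108 ≡ 3.
  S = (10, 11, 3) ≠ 0, so r is not a codeword (an error is present).
Step 3: locate the error. For a single error e at position i, S_ℓ = v_i·e·α_i^ℓ, so α_err = S_1/S_0.
  S_0^{−1} = 10^{−1} = 4 (mod 13), so α_err = 11·4 = 44 ≡ 5 = α_1. Error position i = 1.
  Consistency check: S_2/S_1 = 3·6 = 18 ≡ 5 = α_err ✓ (single-error assumption holds).
Step 4: error magnitude e = S_0/v_1 = S_0·∏_{j≠1}(α_1 − α_j) = 10·5 = 50 ≡ 11 (mod 13).
Step 5: correct position 1: c_1 = r_1 − e = 5 − 11 ≡ 7 (mod 13). Hence c = [7, 2, 6, 8, 10].
  Check: interpolating c through the α_i gives m(x) = 9 + 10·x (degree < 2) with m(α_i) = c_i for every i, so c is indeed a codeword.


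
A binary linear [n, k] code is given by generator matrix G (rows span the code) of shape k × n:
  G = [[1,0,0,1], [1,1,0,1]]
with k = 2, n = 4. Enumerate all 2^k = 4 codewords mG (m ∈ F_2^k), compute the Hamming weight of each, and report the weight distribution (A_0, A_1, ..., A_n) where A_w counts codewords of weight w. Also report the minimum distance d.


Weight distribution: A_0 = 1, A_1 = 1, A_2 = 1, A_3 = 1. Minimum distance d = 1.

Enumerate all 2^2 = 4 messages m ∈ F_2^2.
For each, compute codeword c = mG in F_2^4, then tally its weight.
  m = 00 → c = 0000, weight = 0.
  m = 10 → c = 1001, weight = 2.
  m = 01 → c = 1101, weight = 3.
  m = 11 → c = 0100, weight = 1.
Tally weights:
  weight 0: 1 codewords.
  weight 1: 1 codewords.
  weight 2: 1 codewords.
  weight 3: 1 codewords.
Minimum distance d = smallest w > 0 with A_w > 0 = 1.
Sanity: Σ A_w = 4 = 2^2 = 4 ✓.


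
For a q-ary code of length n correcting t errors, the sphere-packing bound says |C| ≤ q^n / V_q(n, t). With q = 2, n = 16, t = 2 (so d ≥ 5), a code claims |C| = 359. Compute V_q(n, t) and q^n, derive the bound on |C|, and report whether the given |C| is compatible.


V_q(n, t) = 137, q^n = 65536, Hamming bound = 478, |C| = 359 ≤ bound (satisfied).

Step 1: Compute V_q(n, t) = Σ_{j=0}^2 C(n, j) (q−1)^j.
  j = 0: C(16,0)·(1)^0 = 1·1 = 1.
  j = 1: C(16,1)·(1)^1 = 16·1 = 16.
  j = 2: C(16,2)·(1)^2 = 120·1 = 120.
  V_q(n, t) = 1 + 16 + 120 = 137.
Step 2: q^n = 2^16 = 65536.
Step 3: Hamming bound ⌊q^n / V_q(n,t)⌋ = ⌊65536/137⌋ = 478.
Step 4: Compare |C| = 359 to 478: satisfied.
The claimed |C| lies below the Hamming bound.


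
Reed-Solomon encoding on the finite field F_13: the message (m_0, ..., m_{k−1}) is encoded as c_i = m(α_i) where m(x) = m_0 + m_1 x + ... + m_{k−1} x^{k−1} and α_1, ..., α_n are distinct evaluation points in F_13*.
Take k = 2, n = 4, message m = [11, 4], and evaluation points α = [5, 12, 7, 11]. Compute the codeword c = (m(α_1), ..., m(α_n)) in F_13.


c = [5, 7, 0, 3]

Message polynomial: m(x) = 11 + 4·x (mod 13).
For each evaluation point α_i, compute m(α_i) mod 13:
  α_1 = 5: Horner steps 4 → 5, so m(5) = 5.
  α_2 = 12: Horner steps 4 → 7, so m(12) = 7.
  α_3 = 7: Horner steps 4 → 0, so m(7) = 0.
  α_4 = 11: Horner steps 4 → 3, so m(11) = 3.
Codeword c = [5, 7, 0, 3] ∈ F_13^4.


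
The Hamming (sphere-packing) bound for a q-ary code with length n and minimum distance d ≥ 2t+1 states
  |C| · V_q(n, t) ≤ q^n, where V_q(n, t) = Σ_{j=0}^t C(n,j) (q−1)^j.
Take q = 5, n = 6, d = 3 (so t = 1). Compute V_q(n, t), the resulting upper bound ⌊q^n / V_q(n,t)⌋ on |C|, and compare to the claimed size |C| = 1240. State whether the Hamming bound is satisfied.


V_q(n, t) = 25, q^n = 15625, Hamming bound = 625, |C| = 1240 > bound (violated).

Step 1: Compute V_q(n, t) = Σ_{j=0}^1 C(n, j) (q−1)^j.
  j = 0: C(6,0)·(4)^0 = 1·1 = 1.
  j = 1: C(6,1)·(4)^1 = 6·4 = 24.
  V_q(n, t) = 1 + 24 = 25.
Step 2: q^n = 5^6 = 15625.
Step 3: Hamming bound ⌊q^n / V_q(n,t)⌋ = ⌊15625/25⌋ = 625.
Step 4: Compare |C| = 1240 to 625: violated.
The claimed |C| lies above the Hamming bound, so no 5-ary code of length 6 with d ≥ 3 can have 1240 codewords.


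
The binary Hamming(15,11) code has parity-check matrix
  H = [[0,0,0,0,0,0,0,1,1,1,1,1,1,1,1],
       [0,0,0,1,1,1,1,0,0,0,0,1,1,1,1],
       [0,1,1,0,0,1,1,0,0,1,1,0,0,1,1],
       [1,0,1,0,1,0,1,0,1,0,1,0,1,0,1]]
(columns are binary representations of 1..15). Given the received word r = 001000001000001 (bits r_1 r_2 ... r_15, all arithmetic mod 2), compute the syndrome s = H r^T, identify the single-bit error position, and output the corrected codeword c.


s = (0, 1, 0, 1)^T, error position = 5, corrected codeword c = 001010001000001

Compute s = H r^T mod 2 one row at a time:
  s_1 = 0 + 1 + 0 + 0 + 0 + 0 + 0 + 1 = 2 ≡ 0 (mod 2).
  s_2 = 0 + 0 + 0 + 0 + 0 + 0 + 0 + 1 = 1 ≡ 1 (mod 2).
  s_3 = 0 + 1 + 0 + 0 + 0 + 0 + 0 + 1 = 2 ≡ 0 (mod 2).
  s_4 = 0 + 1 + 0 + 0 + 1 + 0 + 0 + 1 = 3 ≡ 1 (mod 2).
s = (0, 1, 0, 1)^T — this equals column 5 of H (binary 0101), so error is at position 5.
Correct: flip bit 5 of r = 001000001000001 to get c = 001010001000001.


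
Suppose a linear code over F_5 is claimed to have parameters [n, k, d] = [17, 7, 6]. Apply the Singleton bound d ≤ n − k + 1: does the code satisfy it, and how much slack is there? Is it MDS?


Singleton RHS = n − k + 1 = 11, slack = 5, bound satisfied, not MDS.

Singleton bound: d ≤ n − k + 1.
Here n = 17, k = 7, so n − k + 1 = 11.
Given d = 6, check d ≤ 11: YES.
Slack = (n − k + 1) − d = 5.
The code is NOT MDS (slack = 5 > 0).
Description: the claimed parameters are [17, 7, 6]_5; such a code would be non-MDS.


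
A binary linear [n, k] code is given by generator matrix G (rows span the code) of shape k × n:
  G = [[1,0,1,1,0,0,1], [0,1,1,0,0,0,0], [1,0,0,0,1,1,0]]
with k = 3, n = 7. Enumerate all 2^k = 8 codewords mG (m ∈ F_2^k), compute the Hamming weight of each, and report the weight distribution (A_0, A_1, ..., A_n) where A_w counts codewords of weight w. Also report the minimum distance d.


Weight distribution: A_0 = 1, A_2 = 1, A_3 = 1, A_4 = 2, A_5 = 3. Minimum distance d = 2.

Enumerate all 2^3 = 8 messages m ∈ F_2^3.
For each, compute codeword c = mG in F_2^7, then tally its weight.
  m = 000 → c = 0000000, weight = 0.
  m = 100 → c = 1011001, weight = 4.
  m = 010 → c = 0110000, weight = 2.
  m = 110 → c = 1101001, weight = 4.
  m = 001 → c = 1000110, weight = 3.
  m = 101 → c = 0011111, weight = 5.
  m = 011 → c = 1110110, weight = 5.
  m = 111 → c = 0101111, weight = 5.
Tally weights:
  weight 0: 1 codewords.
  weight 2: 1 codewords.
  weight 3: 1 codewords.
  weight 4: 2 codewords.
  weight 5: 3 codewords.
Minimum distance d = smallest w > 0 with A_w > 0 = 2.
Sanity: Σ A_w = 8 = 2^3 = 8 ✓.


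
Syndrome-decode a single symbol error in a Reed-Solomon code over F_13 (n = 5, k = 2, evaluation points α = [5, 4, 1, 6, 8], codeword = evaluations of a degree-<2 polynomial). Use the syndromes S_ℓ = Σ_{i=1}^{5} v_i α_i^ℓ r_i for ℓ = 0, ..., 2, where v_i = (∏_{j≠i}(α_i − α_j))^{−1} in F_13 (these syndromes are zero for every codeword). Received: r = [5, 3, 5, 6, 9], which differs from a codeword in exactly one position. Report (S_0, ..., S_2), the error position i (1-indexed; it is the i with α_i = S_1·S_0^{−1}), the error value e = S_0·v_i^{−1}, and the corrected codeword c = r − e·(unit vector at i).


S = (6, 4, 7), error at position 1, error magnitude e = 7, c = [11, 3, 5, 6, 9].

Step 1: column multipliers v_i = (∏_{j≠i}(α_i − α_j))^{−1} mod 13.
  i = 1 (α = 5): (5−4)(5−1)(5−6)(5−8) = 1·4·(−1)·(−3) = 12 ≡ 12, so v_1 = 12^{−1} = 12 (mod 13).
  i = 2 (α = 4): (4−5)(4−1)(4−6)(4−8) = (−1)·3·(−2)·(−4) = −24 ≡ 2, so v_2 = 2^{−1} = 7 (mod 13).
  i = 3 (α = 1): (1−5)(1−4)(1−6)(1−8) = (−4)·(−3)·(−5)·(−7) = 420 ≡ 4, so v_3 = 4^{−1} = 10 (mod 13).
  i = 4 (α = 6): (6−5)(6−4)(6−1)(6−8) = 1·2·5·(−2) = −20 ≡ 6, so v_4 = 6^{−1} = 11 (mod 13).
  i = 5 (α = 8): (8−5)(8−4)(8−1)(8−6) = 3·4·7·2 = 168 ≡ 12, so v_5 = 12^{−1} = 12 (mod 13).
  v = [12, 7, 10, 11, 12].
Step 2: syndromes of r = [5, 3, 5, 6, 9] (all sums mod 13).
  S_0 = Σ v_i r_i = 12·5 + 7·3 + 10·5 + 11·6 + 12·9 = 305 ≡ 6.
  S_1 = Σ v_i α_i r_i = 12·5·5 + 7·4·3 + 10·1·5 + 11·6·6 + 12·8·9 = 1694 ≡ 4.
  α_i^2 mod 13 = [12, 3, 1, 10, 12].
  S_2 = Σ v_i α_i^2 r_i = 12·12·5 + 7·3·3 + 10·1·5 + 11·10·6 + 12·12·9 = 2789 ≡ 7.
  S = (6, 4, 7) ≠ 0, so r is not a codeword (an error is present).
Step 3: locate the error. For a single error e at position i, S_ℓ = v_i·e·α_i^ℓ, so α_err = S_1/S_0.
  S_0^{−1} = 6^{−1} = 11 (mod 13), so α_err = 4·11 = 44 ≡ 5 = α_1. Error position i = 1.
  Consistency check: S_2/S_1 = 7·10 = 70 ≡ 5 = α_err ✓ (single-error assumption holds).
Step 4: error magnitude e = S_0/v_1 = S_0·∏_{j≠1}(α_1 − α_j) = 6·12 = 72 ≡ 7 (mod 13).
Step 5: correct position 1: c_1 = r_1 − e = 5 − 7 ≡ 11 (mod 13). Hence c = [11, 3, 5, 6, 9].
  Check: interpolating c through the α_i gives m(x) = 10 + 8·x (degree < 2) with m(α_i) = c_i for every i, so c is indeed a codeword.


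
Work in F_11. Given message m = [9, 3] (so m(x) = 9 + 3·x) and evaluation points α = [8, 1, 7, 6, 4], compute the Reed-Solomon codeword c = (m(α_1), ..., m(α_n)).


c = [0, 1, 8, 5, 10]

Message polynomial: m(x) = 9 + 3·x (mod 11).
For each evaluation point α_i, compute m(α_i) mod 11:
  α_1 = 8: Horner steps 3 → 0, so m(8) = 0.
  α_2 = 1: Horner steps 3 → 1, so m(1) = 1.
  α_3 = 7: Horner steps 3 → 8, so m(7) = 8.
  α_4 = 6: Horner steps 3 → 5, so m(6) = 5.
  α_5 = 4: Horner steps 3 → 10, so m(4) = 10.
Codeword c = [0, 1, 8, 5, 10] ∈ F_11^5.


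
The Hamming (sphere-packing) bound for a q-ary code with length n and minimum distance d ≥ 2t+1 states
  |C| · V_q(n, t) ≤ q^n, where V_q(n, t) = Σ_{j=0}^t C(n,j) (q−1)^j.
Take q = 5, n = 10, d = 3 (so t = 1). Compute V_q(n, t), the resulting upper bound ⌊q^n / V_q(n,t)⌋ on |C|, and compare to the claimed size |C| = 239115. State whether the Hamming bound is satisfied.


V_q(n, t) = 41, q^n = 9765625, Hamming bound = 238185, |C| = 239115 > bound (violated).

Step 1: Compute V_q(n, t) = Σ_{j=0}^1 C(n, j) (q−1)^j.
  j = 0: C(10,0)·(4)^0 = 1·1 = 1.
  j = 1: C(10,1)·(4)^1 = 10·4 = 40.
  V_q(n, t) = 1 + 40 = 41.
Step 2: q^n = 5^10 = 9765625.
Step 3: Hamming bound ⌊q^n / V_q(n,t)⌋ = ⌊9765625/41⌋ = 238185.
Step 4: Compare |C| = 239115 to 238185: violated.
The claimed |C| lies above the Hamming bound, so no 5-ary code of length 10 with d ≥ 3 can have 239115 codewords.


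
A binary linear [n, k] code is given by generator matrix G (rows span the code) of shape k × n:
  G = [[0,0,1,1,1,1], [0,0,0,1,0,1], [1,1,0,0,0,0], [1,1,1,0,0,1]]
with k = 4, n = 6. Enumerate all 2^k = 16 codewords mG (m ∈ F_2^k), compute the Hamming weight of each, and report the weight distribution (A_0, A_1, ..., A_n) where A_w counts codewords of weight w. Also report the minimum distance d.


Weight distribution: A_0 = 1, A_2 = 7, A_4 = 7, A_6 = 1. Minimum distance d = 2.

Enumerate all 2^4 = 16 messages m ∈ F_2^4.
For each, compute codeword c = mG in F_2^6, then tally its weight.
  m = 0000 → c = 000000, weight = 0.
  m = 1000 → c = 001111, weight = 4.
  m = 0100 → c = 000101, weight = 2.
  m = 1100 → c = 001010, weight = 2.
  m = 0010 → c = 110000, weight = 2.
  m = 1010 → c = 111111, weight = 6.
  m = 0110 → c = 110101, weight = 4.
  m = 1110 → c = 111010, weight = 4.
  m = 0001 → c = 111001, weight = 4.
  m = 1001 → c = 110110, weight = 4.
  m = 0101 → c = 111100, weight = 4.
  m = 1101 → c = 110011, weight = 4.
  m = 0011 → c = 001001, weight = 2.
  m = 1011 → c = 000110, weight = 2.
  m = 0111 → c = 001100, weight = 2.
  m = 1111 → c = 000011, weight = 2.
Tally weights:
  weight 0: 1 codewords.
  weight 2: 7 codewords.
  weight 4: 7 codewords.
  weight 6: 1 codewords.
Minimum distance d = smallest w > 0 with A_w > 0 = 2.
Sanity: Σ A_w = 16 = 2^4 = 16 ✓.


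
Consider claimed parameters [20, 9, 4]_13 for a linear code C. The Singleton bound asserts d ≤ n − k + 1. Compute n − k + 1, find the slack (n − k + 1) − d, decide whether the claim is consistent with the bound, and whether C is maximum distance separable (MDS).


Singleton RHS = n − k + 1 = 12, slack = 8, bound satisfied, not MDS.

Singleton bound: d ≤ n − k + 1.
Here n = 20, k = 9, so n − k + 1 = 12.
Given d = 4, check d ≤ 12: YES.
Slack = (n − k + 1) − d = 8.
The code is NOT MDS (slack = 8 > 0).
Description: the claimed parameters are [20, 9, 4]_13; such a code would be non-MDS.


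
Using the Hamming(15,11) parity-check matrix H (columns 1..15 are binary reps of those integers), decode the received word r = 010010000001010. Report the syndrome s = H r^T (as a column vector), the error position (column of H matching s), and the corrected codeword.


s = (0, 1, 0, 1)^T, error position = 5, corrected codeword c = 010000000001010

Compute s = H r^T mod 2 one row at a time:
  s_1 = 0 + 0 + 0 + 0 + 1 + 0 + 1 + 0 = 2 ≡ 0 (mod 2).
  s_2 = 0 + 1 + 0 + 0 + 1 + 0 + 1 + 0 = 3 ≡ 1 (mod 2).
  s_3 = 1 + 0 + 0 + 0 + 0 + 0 + 1 + 0 = 2 ≡ 0 (mod 2).
  s_4 = 0 + 0 + 1 + 0 + 0 + 0 + 0 + 0 = 1 ≡ 1 (mod 2).
s = (0, 1, 0, 1)^T — this equals column 5 of H (binary 0101), so error is at position 5.
Correct: flip bit 5 of r = 010010000001010 to get c = 010000000001010.


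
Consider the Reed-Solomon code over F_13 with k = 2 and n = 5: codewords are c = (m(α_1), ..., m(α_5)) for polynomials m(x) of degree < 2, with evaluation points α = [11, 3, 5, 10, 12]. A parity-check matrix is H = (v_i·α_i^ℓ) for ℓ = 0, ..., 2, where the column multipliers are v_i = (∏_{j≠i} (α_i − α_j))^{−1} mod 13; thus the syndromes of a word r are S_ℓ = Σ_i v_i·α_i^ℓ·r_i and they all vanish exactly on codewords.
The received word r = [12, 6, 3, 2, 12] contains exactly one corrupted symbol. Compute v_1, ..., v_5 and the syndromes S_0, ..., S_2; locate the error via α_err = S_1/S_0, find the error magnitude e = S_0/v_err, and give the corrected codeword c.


S = (11, 4, 5), error at position 1, error magnitude e = 5, c = [7, 6, 3, 2, 12].

Step 1: column multipliers v_i = (∏_{j≠i}(α_i − α_j))^{−1} mod 13.
  i = 1 (α = 11): (11−3)(11−5)(11−10)(11−12) = 8·6·1·(−1) = −48 ≡ 4, so v_1 = 4^{−1} = 10 (mod 13).
  i = 2 (α = 3): (3−11)(3−5)(3−10)(3−12) = (−8)·(−2)·(−7)·(−9) = 1008 ≡ 7, so v_2 = 7^{−1} = 2 (mod 13).
  i = 3 (α = 5): (5−11)(5−3)(5−10)(5−12) = (−6)·2·(−5)·(−7) = −420 ≡ 9, so v_3 = 9^{−1} = 3 (mod 13).
  i = 4 (α = 10): (10−11)(10−3)(10−5)(10−12) = (−1)·7·5·(−2) = 70 ≡ 5, so v_4 = 5^{−1} = 8 (mod 13).
  i = 5 (α = 12): (12−11)(12−3)(12−5)(12−10) = 1·9·7·2 = 126 ≡ 9, so v_5 = 9^{−1} = 3 (mod 13).
  v = [10, 2, 3, 8, 3].
Step 2: syndromes of r = [12, 6, 3, 2, 12] (all sums mod 13).
  S_0 = Σ v_i r_i = 10·12 + 2·6 + 3·3 + 8·2 + 3·12 = 193 ≡ 11.
  S_1 = Σ v_i α_i r_i = 10·11·12 + 2·3·6 + 3·5·3 + 8·10·2 + 3·12·12 = 1993 ≡ 4.
  α_i^2 mod 13 = [4, 9, 12, 9, 1].
  S_2 = Σ v_i α_i^2 r_i = 10·4·12 + 2·9·6 + 3·12·3 + 8·9·2 + 3·1·12 = 876 ≡ 5.
  S = (11, 4, 5) ≠ 0, so r is not a codeword (an error is present).
Step 3: locate the error. For a single error e at position i, S_ℓ = v_i·e·α_i^ℓ, so α_err = S_1/S_0.
  S_0^{−1} = 11^{−1} = 6 (mod 13), so α_err = 4·6 = 24 ≡ 11 = α_1. Error position i = 1.
  Consistency check: S_2/S_1 = 5·10 = 50 ≡ 11 = α_err ✓ (single-error assumption holds).
Step 4: error magnitude e = S_0/v_1 = S_0·∏_{j≠1}(α_1 − α_j) = 11·4 = 44 ≡ 5 (mod 13).
Step 5: correct position 1: c_1 = r_1 − e = 12 − 5 ≡ 7 (mod 13). Hence c = [7, 6, 3, 2, 12].
  Check: interpolating c through the α_i gives m(x) = 4 + 5·x (degree < 2) with m(α_i) = c_i for every i, so c is indeed a codeword.


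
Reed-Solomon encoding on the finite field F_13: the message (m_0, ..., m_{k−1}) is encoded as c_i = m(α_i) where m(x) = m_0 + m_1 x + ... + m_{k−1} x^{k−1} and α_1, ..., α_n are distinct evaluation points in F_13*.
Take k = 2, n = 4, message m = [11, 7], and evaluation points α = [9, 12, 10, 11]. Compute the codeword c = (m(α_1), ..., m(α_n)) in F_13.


c = [9, 4, 3, 10]

Message polynomial: m(x) = 11 + 7·x (mod 13).
For each evaluation point α_i, compute m(α_i) mod 13:
  α_1 = 9: Horner steps 7 → 9, so m(9) = 9.
  α_2 = 12: Horner steps 7 → 4, so m(12) = 4.
  α_3 = 10: Horner steps 7 → 3, so m(10) = 3.
  α_4 = 11: Horner steps 7 → 10, so m(11) = 10.
Codeword c = [9, 4, 3, 10] ∈ F_13^4.


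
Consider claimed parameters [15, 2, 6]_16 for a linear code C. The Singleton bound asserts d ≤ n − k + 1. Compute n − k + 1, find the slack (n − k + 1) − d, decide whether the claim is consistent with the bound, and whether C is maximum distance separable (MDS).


Singleton RHS = n − k + 1 = 14, slack = 8, bound satisfied, not MDS.

Singleton bound: d ≤ n − k + 1.
Here n = 15, k = 2, so n − k + 1 = 14.
Given d = 6, check d ≤ 14: YES.
Slack = (n − k + 1) − d = 8.
The code is NOT MDS (slack = 8 > 0).
Description: the claimed parameters are [15, 2, 6]_16; such a code would be non-MDS.


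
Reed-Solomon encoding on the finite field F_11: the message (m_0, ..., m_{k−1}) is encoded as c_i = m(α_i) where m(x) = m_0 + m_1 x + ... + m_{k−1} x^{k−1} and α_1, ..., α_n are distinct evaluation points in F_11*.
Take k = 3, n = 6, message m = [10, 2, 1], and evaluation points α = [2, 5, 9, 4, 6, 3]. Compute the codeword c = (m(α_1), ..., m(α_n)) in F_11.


c = [7, 1, 10, 1, 3, 3]

Message polynomial: m(x) = 10 + 2·x + 1·x^2 (mod 11).
For each evaluation point α_i, compute m(α_i) mod 11:
  α_1 = 2: Horner steps 1 → 4 → 7, so m(2) = 7.
  α_2 = 5: Horner steps 1 → 7 → 1, so m(5) = 1.
  α_3 = 9: Horner steps 1 → 0 → 10, so m(9) = 10.
  α_4 = 4: Horner steps 1 → 6 → 1, so m(4) = 1.
  α_5 = 6: Horner steps 1 → 8 → 3, so m(6) = 3.
  α_6 = 3: Horner steps 1 → 5 → 3, so m(3) = 3.
Codeword c = [7, 1, 10, 1, 3, 3] ∈ F_11^6.


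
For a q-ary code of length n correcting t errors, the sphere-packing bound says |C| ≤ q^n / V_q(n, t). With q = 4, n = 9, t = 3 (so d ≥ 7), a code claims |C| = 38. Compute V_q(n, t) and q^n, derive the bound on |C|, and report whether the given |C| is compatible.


V_q(n, t) = 2620, q^n = 262144, Hamming bound = 100, |C| = 38 ≤ bound (satisfied).

Step 1: Compute V_q(n, t) = Σ_{j=0}^3 C(n, j) (q−1)^j.
  j = 0: C(9,0)·(3)^0 = 1·1 = 1.
  j = 1: C(9,1)·(3)^1 = 9·3 = 27.
  j = 2: C(9,2)·(3)^2 = 36·9 = 324.
  j = 3: C(9,3)·(3)^3 = 84·27 = 2268.
  V_q(n, t) = 1 + 27 + 324 + 2268 = 2620.
Step 2: q^n = 4^9 = 262144.
Step 3: Hamming bound ⌊q^n / V_q(n,t)⌋ = ⌊262144/2620⌋ = 100.
Step 4: Compare |C| = 38 to 100: satisfied.
The claimed |C| lies below the Hamming bound.


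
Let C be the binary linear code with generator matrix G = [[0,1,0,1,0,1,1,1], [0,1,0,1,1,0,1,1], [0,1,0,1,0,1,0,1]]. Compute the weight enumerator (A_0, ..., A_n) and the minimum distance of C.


Weight distribution: A_0 = 1, A_1 = 1, A_2 = 1, A_3 = 1, A_4 = 2, A_5 = 2. Minimum distance d = 1.

Enumerate all 2^3 = 8 messages m ∈ F_2^3.
For each, compute codeword c = mG in F_2^8, then tally its weight.
  m = 000 → c = 00000000, weight = 0.
  m = 100 → c = 01010111, weight = 5.
  m = 010 → c = 01011011, weight = 5.
  m = 110 → c = 00001100, weight = 2.
  m = 001 → c = 01010101, weight = 4.
  m = 101 → c = 00000010, weight = 1.
  m = 011 → c = 00001110, weight = 3.
  m = 111 → c = 01011001, weight = 4.
Tally weights:
  weight 0: 1 codewords.
  weight 1: 1 codewords.
  weight 2: 1 codewords.
  weight 3: 1 codewords.
  weight 4: 2 codewords.
  weight 5: 2 codewords.
Minimum distance d = smallest w > 0 with A_w > 0 = 1.
Sanity: Σ A_w = 8 = 2^3 = 8 ✓.


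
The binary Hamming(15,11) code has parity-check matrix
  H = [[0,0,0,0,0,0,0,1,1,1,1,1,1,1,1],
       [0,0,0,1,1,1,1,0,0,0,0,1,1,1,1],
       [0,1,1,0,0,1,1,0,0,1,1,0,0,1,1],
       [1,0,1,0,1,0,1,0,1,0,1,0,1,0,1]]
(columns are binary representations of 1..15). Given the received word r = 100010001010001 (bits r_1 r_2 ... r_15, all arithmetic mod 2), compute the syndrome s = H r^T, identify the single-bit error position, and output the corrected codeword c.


s = (1, 0, 0, 1)^T, error position = 9, corrected codeword c = 100010000010001

Compute s = H r^T mod 2 one row at a time:
  s_1 = 0 + 1 + 0 + 1 + 0 + 0 + 0 + 1 = 3 ≡ 1 (mod 2).
  s_2 = 0 + 1 + 0 + 0 + 0 + 0 + 0 + 1 = 2 ≡ 0 (mod 2).
  s_3 = 0 + 0 + 0 + 0 + 0 + 1 + 0 + 1 = 2 ≡ 0 (mod 2).
  s_4 = 1 + 0 + 1 + 0 + 1 + 1 + 0 + 1 = 5 ≡ 1 (mod 2).
s = (1, 0, 0, 1)^T — this equals column 9 of H (binary 1001), so error is at position 9.
Correct: flip bit 9 of r = 100010001010001 to get c = 100010000010001.


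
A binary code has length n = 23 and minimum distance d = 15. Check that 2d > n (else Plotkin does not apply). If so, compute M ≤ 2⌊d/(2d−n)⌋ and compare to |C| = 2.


Plotkin bound M ≤ 4; given |C| = 2 ≤ bound (satisfied).

Check applicability: 2d = 30, n = 23.
2d − n = 7 > 0, so Plotkin applies.
Compute d/(2d−n) = 15/7 ≈ 2.1429.
⌊d/(2d−n)⌋ = 2.
Plotkin bound: M ≤ 2·2 = 4.
Given |C| = 2, check: satisfied.
This |C| is below the Plotkin bound.


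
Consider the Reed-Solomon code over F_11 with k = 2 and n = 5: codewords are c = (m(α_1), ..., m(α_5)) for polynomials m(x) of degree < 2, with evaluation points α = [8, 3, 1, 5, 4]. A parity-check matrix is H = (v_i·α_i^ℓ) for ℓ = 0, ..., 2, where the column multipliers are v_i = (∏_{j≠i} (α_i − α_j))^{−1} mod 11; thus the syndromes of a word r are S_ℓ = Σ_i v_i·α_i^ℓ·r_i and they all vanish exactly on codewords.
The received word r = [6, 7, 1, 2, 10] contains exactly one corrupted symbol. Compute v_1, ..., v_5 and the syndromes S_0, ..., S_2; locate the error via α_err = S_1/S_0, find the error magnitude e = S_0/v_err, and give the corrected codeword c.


S = (3, 2, 5), error at position 1, error magnitude e = 6, c = [0, 7, 1, 2, 10].

Step 1: column multipliers v_i = (∏_{j≠i}(α_i − α_j))^{−1} mod 11.
  i = 1 (α = 8): (8−3)(8−1)(8−5)(8−4) = 5·7·3·4 = 420 ≡ 2, so v_1 = 2^{−1} = 6 (mod 11).
  i = 2 (α = 3): (3−8)(3−1)(3−5)(3−4) = (−5)·2·(−2)·(−1) = −20 ≡ 2, so v_2 = 2^{−1} = 6 (mod 11).
  i = 3 (α = 1): (1−8)(1−3)(1−5)(1−4) = (−7)·(−2)·(−4)·(−3) = 168 ≡ 3, so v_3 = 3^{−1} = 4 (mod 11).
  i = 4 (α = 5): (5−8)(5−3)(5−1)(5−4) = (−3)·2·4·1 = −24 ≡ 9, so v_4 = 9^{−1} = 5 (mod 11).
  i = 5 (α = 4): (4−8)(4−3)(4−1)(4−5) = (−4)·1·3·(−1) = 12 ≡ 1, so v_5 = 1^{−1} = 1 (mod 11).
  v = [6, 6, 4, 5, 1].
Step 2: syndromes of r = [6, 7, 1, 2, 10] (all sums mod 11).
  S_0 = Σ v_i r_i = 6·6 + 6·7 + 4·1 + 5·2 + 1·10 = 102 ≡ 3.
  S_1 = Σ v_i α_i r_i = 6·8·6 + 6·3·7 + 4·1·1 + 5·5·2 + 1·4·10 = 508 ≡ 2.
  α_i^2 mod 11 = [9, 9, 1, 3, 5].
  S_2 = Σ v_i α_i^2 r_i = 6·9·6 + 6·9·7 + 4·1·1 + 5·3·2 + 1·5·10 = 786 ≡ 5.
  S = (3, 2, 5) ≠ 0, so r is not a codeword (an error is present).
Step 3: locate the error. For a single error e at position i, S_ℓ = v_i·e·α_i^ℓ, so α_err = S_1/S_0.
  S_0^{−1} = 3^{−1} = 4 (mod 11), so α_err = 2·4 = 8 ≡ 8 = α_1. Error position i = 1.
  Consistency check: S_2/S_1 = 5·6 = 30 ≡ 8 = α_err ✓ (single-error assumption holds).
Step 4: error magnitude e = S_0/v_1 = S_0·∏_{j≠1}(α_1 − α_j) = 3·2 = 6 ≡ 6 (mod 11).
Step 5: correct position 1: c_1 = r_1 − e = 6 − 6 ≡ 0 (mod 11). Hence c = [0, 7, 1, 2, 10].
  Check: interpolating c through the α_i gives m(x) = 9 + 3·x (degree < 2) with m(α_i) = c_i for every i, so c is indeed a codeword.


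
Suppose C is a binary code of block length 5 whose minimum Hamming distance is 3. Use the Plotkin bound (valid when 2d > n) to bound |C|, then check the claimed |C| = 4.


Plotkin bound M ≤ 6; given |C| = 4 ≤ bound (satisfied).

Check applicability: 2d = 6, n = 5.
2d − n = 1 > 0, so Plotkin applies.
Compute d/(2d−n) = 3/1 ≈ 3.0000.
⌊d/(2d−n)⌋ = 3.
Plotkin bound: M ≤ 2·3 = 6.
Given |C| = 4, check: satisfied.
This |C| is below the Plotkin bound.


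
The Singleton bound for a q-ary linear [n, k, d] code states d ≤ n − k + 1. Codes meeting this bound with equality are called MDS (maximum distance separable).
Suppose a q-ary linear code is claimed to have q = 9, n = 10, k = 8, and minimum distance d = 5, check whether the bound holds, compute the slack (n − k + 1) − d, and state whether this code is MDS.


Singleton RHS = n − k + 1 = 3, slack = -2, bound violated (no such code; not MDS).

Singleton bound: d ≤ n − k + 1.
Here n = 10, k = 8, so n − k + 1 = 3.
Given d = 5, check d ≤ 3: NO.
Slack = (n − k + 1) − d = -2.
The slack is negative: d = 5 exceeds n − k + 1 = 3 by 2, so the Singleton bound is violated and no linear [10, 8, 5]_9 code can exist. In particular it is not MDS (MDS requires d = n − k + 1 exactly).
Description: the claimed parameters are [10, 8, 5]_9; such a code would be impossible (violates the Singleton bound).


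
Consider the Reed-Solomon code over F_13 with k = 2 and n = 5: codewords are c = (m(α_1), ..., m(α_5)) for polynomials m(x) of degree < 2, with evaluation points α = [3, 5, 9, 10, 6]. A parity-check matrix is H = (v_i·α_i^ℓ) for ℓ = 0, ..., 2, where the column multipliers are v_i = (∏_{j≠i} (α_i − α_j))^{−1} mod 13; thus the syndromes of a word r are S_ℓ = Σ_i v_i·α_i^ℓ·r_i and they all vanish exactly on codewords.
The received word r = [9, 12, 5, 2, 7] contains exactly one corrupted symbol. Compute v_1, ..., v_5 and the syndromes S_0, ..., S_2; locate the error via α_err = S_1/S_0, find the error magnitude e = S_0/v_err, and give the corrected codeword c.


S = (8, 2, 7), error at position 4, error magnitude e = 2, c = [9, 12, 5, 0, 7].

Step 1: column multipliers v_i = (∏_{j≠i}(α_i − α_j))^{−1} mod 13.
  i = 1 (α = 3): (3−5)(3−9)(3−10)(3−6) = (−2)·(−6)·(−7)·(−3) = 252 ≡ 5, so v_1 = 5^{−1} = 8 (mod 13).
  i = 2 (α = 5): (5−3)(5−9)(5−10)(5−6) = 2·(−4)·(−5)·(−1) = −40 ≡ 12, so v_2 = 12^{−1} = 12 (mod 13).
  i = 3 (α = 9): (9−3)(9−5)(9−10)(9−6) = 6·4·(−1)·3 = −72 ≡ 6, so v_3 = 6^{−1} = 11 (mod 13).
  i = 4 (α = 10): (10−3)(10−5)(10−9)(10−6) = 7·5·1·4 = 140 ≡ 10, so v_4 = 10^{−1} = 4 (mod 13).
  i = 5 (α = 6): (6−3)(6−5)(6−9)(6−10) = 3·1·(−3)·(−4) = 36 ≡ 10, so v_5 = 10^{−1} = 4 (mod 13).
  v = [8, 12, 11, 4, 4].
Step 2: syndromes of r = [9, 12, 5, 2, 7] (all sums mod 13).
  S_0 = Σ v_i r_i = 8·9 + 12·12 + 11·5 + 4·2 + 4·7 = 307 ≡ 8.
  S_1 = Σ v_i α_i r_i = 8·3·9 + 12·5·12 + 11·9·5 + 4·10·2 + 4·6·7 = 1679 ≡ 2.
  α_i^2 mod 13 = [9, 12, 3, 9, 10].
  S_2 = Σ v_i α_i^2 r_i = 8·9·9 + 12·12·12 + 11·3·5 + 4·9·2 + 4·10·7 = 2893 ≡ 7.
  S = (8, 2, 7) ≠ 0, so r is not a codeword (an error is present).
Step 3: locate the error. For a single error e at position i, S_ℓ = v_i·e·α_i^ℓ, so α_err = S_1/S_0.
  S_0^{−1} = 8^{−1} = 5 (mod 13), so α_err = 2·5 = 10 ≡ 10 = α_4. Error position i = 4.
  Consistency check: S_2/S_1 = 7·7 = 49 ≡ 10 = α_err ✓ (single-error assumption holds).
Step 4: error magnitude e = S_0/v_4 = S_0·∏_{j≠4}(α_4 − α_j) = 8·10 = 80 ≡ 2 (mod 13).
Step 5: correct position 4: c_4 = r_4 − e = 2 − 2 ≡ 0 (mod 13). Hence c = [9, 12, 5, 0, 7].
  Check: interpolating c through the α_i gives m(x) = 11 + 8·x (degree < 2) with m(α_i) = c_i for every i, so c is indeed a codeword.


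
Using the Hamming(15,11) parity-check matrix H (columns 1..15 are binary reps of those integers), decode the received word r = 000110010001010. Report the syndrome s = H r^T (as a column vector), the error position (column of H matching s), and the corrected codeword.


s = (1, 0, 1, 1)^T, error position = 11, corrected codeword c = 000110010011010

Compute s = H r^T mod 2 one row at a time:
  s_1 = 1 + 0 + 0 + 0 + 1 + 0 + 1 + 0 = 3 ≡ 1 (mod 2).
  s_2 = 1 + 1 + 0 + 0 + 1 + 0 + 1 + 0 = 4 ≡ 0 (mod 2).
  s_3 = 0 + 0 + 0 + 0 + 0 + 0 + 1 + 0 = 1 ≡ 1 (mod 2).
  s_4 = 0 + 0 + 1 + 0 + 0 + 0 + 0 + 0 = 1 ≡ 1 (mod 2).
s = (1, 0, 1, 1)^T — this equals column 11 of H (binary 1011), so error is at position 11.
Correct: flip bit 11 of r = 000110010001010 to get c = 000110010011010.


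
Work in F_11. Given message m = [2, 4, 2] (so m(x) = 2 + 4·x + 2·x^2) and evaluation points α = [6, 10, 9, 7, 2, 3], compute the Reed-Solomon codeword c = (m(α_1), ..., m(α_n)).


c = [10, 0, 2, 7, 7, 10]

Message polynomial: m(x) = 2 + 4·x + 2·x^2 (mod 11).
For each evaluation point α_i, compute m(α_i) mod 11:
  α_1 = 6: Horner steps 2 → 5 → 10, so m(6) = 10.
  α_2 = 10: Horner steps 2 → 2 → 0, so m(10) = 0.
  α_3 = 9: Horner steps 2 → 0 → 2, so m(9) = 2.
  α_4 = 7: Horner steps 2 → 7 → 7, so m(7) = 7.
  α_5 = 2: Horner steps 2 → 8 → 7, so m(2) = 7.
  α_6 = 3: Horner steps 2 → 10 → 10, so m(3) = 10.
Codeword c = [10, 0, 2, 7, 7, 10] ∈ F_11^6.


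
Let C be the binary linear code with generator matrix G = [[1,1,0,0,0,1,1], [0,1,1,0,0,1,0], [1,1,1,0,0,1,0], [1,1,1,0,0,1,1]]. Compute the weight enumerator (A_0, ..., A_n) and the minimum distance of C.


Weight distribution: A_0 = 1, A_1 = 3, A_2 = 4, A_3 = 4, A_4 = 3, A_5 = 1. Minimum distance d = 1.

Enumerate all 2^4 = 16 messages m ∈ F_2^4.
For each, compute codeword c = mG in F_2^7, then tally its weight.
  m = 0000 → c = 0000000, weight = 0.
  m = 1000 → c = 1100011, weight = 4.
  m = 0100 → c = 0110010, weight = 3.
  m = 1100 → c = 1010001, weight = 3.
  m = 0010 → c = 1110010, weight = 4.
  m = 1010 → c = 0010001, weight = 2.
  m = 0110 → c = 1000000, weight = 1.
  m = 1110 → c = 0100011, weight = 3.
  m = 0001 → c = 1110011, weight = 5.
  m = 1001 → c = 0010000, weight = 1.
  m = 0101 → c = 1000001, weight = 2.
  m = 1101 → c = 0100010, weight = 2.
  m = 0011 → c = 0000001, weight = 1.
  m = 1011 → c = 1100010, weight = 3.
  m = 0111 → c = 0110011, weight = 4.
  m = 1111 → c = 1010000, weight = 2.
Tally weights:
  weight 0: 1 codewords.
  weight 1: 3 codewords.
  weight 2: 4 codewords.
  weight 3: 4 codewords.
  weight 4: 3 codewords.
  weight 5: 1 codewords.
Minimum distance d = smallest w > 0 with A_w > 0 = 1.
Sanity: Σ A_w = 16 = 2^4 = 16 ✓.


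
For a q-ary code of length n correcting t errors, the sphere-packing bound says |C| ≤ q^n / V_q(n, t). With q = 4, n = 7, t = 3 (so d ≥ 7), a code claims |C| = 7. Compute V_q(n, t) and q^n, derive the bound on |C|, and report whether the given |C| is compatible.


V_q(n, t) = 1156, q^n = 16384, Hamming bound = 14, |C| = 7 ≤ bound (satisfied).

Step 1: Compute V_q(n, t) = Σ_{j=0}^3 C(n, j) (q−1)^j.
  j = 0: C(7,0)·(3)^0 = 1·1 = 1.
  j = 1: C(7,1)·(3)^1 = 7·3 = 21.
  j = 2: C(7,2)·(3)^2 = 21·9 = 189.
  j = 3: C(7,3)·(3)^3 = 35·27 = 945.
  V_q(n, t) = 1 + 21 + 189 + 945 = 1156.
Step 2: q^n = 4^7 = 16384.
Step 3: Hamming bound ⌊q^n / V_q(n,t)⌋ = ⌊16384/1156⌋ = 14.
Step 4: Compare |C| = 7 to 14: satisfied.
The claimed |C| lies below the Hamming bound.


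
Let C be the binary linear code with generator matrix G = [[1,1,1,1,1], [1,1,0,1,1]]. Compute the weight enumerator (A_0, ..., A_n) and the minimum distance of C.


Weight distribution: A_0 = 1, A_1 = 1, A_4 = 1, A_5 = 1. Minimum distance d = 1.

Enumerate all 2^2 = 4 messages m ∈ F_2^2.
For each, compute codeword c = mG in F_2^5, then tally its weight.
  m = 00 → c = 00000, weight = 0.
  m = 10 → c = 11111, weight = 5.
  m = 01 → c = 11011, weight = 4.
  m = 11 → c = 00100, weight = 1.
Tally weights:
  weight 0: 1 codewords.
  weight 1: 1 codewords.
  weight 4: 1 codewords.
  weight 5: 1 codewords.
Minimum distance d = smallest w > 0 with A_w > 0 = 1.
Sanity: Σ A_w = 4 = 2^2 = 4 ✓.


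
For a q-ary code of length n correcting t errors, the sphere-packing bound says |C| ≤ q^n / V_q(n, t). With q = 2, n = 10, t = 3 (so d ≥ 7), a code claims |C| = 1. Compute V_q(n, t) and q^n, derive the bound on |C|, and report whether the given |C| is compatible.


V_q(n, t) = 176, q^n = 1024, Hamming bound = 5, |C| = 1 ≤ bound (satisfied).

Step 1: Compute V_q(n, t) = Σ_{j=0}^3 C(n, j) (q−1)^j.
  j = 0: C(10,0)·(1)^0 = 1·1 = 1.
  j = 1: C(10,1)·(1)^1 = 10·1 = 10.
  j = 2: C(10,2)·(1)^2 = 45·1 = 45.
  j = 3: C(10,3)·(1)^3 = 120·1 = 120.
  V_q(n, t) = 1 + 10 + 45 + 120 = 176.
Step 2: q^n = 2^10 = 1024.
Step 3: Hamming bound ⌊q^n / V_q(n,t)⌋ = ⌊1024/176⌋ = 5.
Step 4: Compare |C| = 1 to 5: satisfied.
The claimed |C| lies below the Hamming bound.


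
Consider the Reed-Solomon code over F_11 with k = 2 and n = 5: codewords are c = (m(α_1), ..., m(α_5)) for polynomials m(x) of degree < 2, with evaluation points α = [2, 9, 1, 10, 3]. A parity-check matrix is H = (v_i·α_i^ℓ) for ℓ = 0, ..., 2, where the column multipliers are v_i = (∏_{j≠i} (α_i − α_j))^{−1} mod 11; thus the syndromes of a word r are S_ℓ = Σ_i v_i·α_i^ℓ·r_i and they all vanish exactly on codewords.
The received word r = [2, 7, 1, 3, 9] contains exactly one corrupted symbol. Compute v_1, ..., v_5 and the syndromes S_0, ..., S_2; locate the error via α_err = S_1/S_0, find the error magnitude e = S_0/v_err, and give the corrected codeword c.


S = (6, 6, 6), error at position 3, error magnitude e = 6, c = [2, 7, 6, 3, 9].

Step 1: column multipliers v_i = (∏_{j≠i}(α_i − α_j))^{−1} mod 11.
  i = 1 (α = 2): (2−9)(2−1)(2−10)(2−3) = (−7)·1·(−8)·(−1) = −56 ≡ 10, so v_1 = 10^{−1} = 10 (mod 11).
  i = 2 (α = 9): (9−2)(9−1)(9−10)(9−3) = 7·8·(−1)·6 = −336 ≡ 5, so v_2 = 5^{−1} = 9 (mod 11).
  i = 3 (α = 1): (1−2)(1−9)(1−10)(1−3) = (−1)·(−8)·(−9)·(−2) = 144 ≡ 1, so v_3 = 1^{−1} = 1 (mod 11).
  i = 4 (α = 10): (10−2)(10−9)(10−1)(10−3) = 8·1·9·7 = 504 ≡ 9, so v_4 = 9^{−1} = 5 (mod 11).
  i = 5 (α = 3): (3−2)(3−9)(3−1)(3−10) = 1·(−6)·2·(−7) = 84 ≡ 7, so v_5 = 7^{−1} = 8 (mod 11).
  v = [10, 9, 1, 5, 8].
Step 2: syndromes of r = [2, 7, 1, 3, 9] (all sums mod 11).
  S_0 = Σ v_i r_i = 10·2 + 9·7 + 1·1 + 5·3 + 8·9 = 171 ≡ 6.
  S_1 = Σ v_i α_i r_i = 10·2·2 + 9·9·7 + 1·1·1 + 5·10·3 + 8·3·9 = 974 ≡ 6.
  α_i^2 mod 11 = [4, 4, 1, 1, 9].
  S_2 = Σ v_i α_i^2 r_i = 10·4·2 + 9·4·7 + 1·1·1 + 5·1·3 + 8·9·9 = 996 ≡ 6.
  S = (6, 6, 6) ≠ 0, so r is not a codeword (an error is present).
Step 3: locate the error. For a single error e at position i, S_ℓ = v_i·e·α_i^ℓ, so α_err = S_1/S_0.
  S_0^{−1} = 6^{−1} = 2 (mod 11), so α_err = 6·2 = 12 ≡ 1 = α_3. Error position i = 3.
  Consistency check: S_2/S_1 = 6·2 = 12 ≡ 1 = α_err ✓ (single-error assumption holds).
Step 4: error magnitude e = S_0/v_3 = S_0·∏_{j≠3}(α_3 − α_j) = 6·1 = 6 ≡ 6 (mod 11).
Step 5: correct position 3: c_3 = r_3 − e = 1 − 6 ≡ 6 (mod 11). Hence c = [2, 7, 6, 3, 9].
  Check: interpolating c through the α_i gives m(x) = 10 + 7·x (degree < 2) with m(α_i) = c_i for every i, so c is indeed a codeword.


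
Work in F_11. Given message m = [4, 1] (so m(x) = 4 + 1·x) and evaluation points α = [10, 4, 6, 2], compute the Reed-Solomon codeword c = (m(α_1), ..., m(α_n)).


c = [3, 8, 10, 6]

Message polynomial: m(x) = 4 + 1·x (mod 11).
For each evaluation point α_i, compute m(α_i) mod 11:
  α_1 = 10: Horner steps 1 → 3, so m(10) = 3.
  α_2 = 4: Horner steps 1 → 8, so m(4) = 8.
  α_3 = 6: Horner steps 1 → 10, so m(6) = 10.
  α_4 = 2: Horner steps 1 → 6, so m(2) = 6.
Codeword c = [3, 8, 10, 6] ∈ F_11^4.


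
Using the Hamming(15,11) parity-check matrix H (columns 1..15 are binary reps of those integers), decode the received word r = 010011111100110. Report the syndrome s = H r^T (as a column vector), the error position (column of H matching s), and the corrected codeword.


s = (1, 1, 1, 0)^T, error position = 14, corrected codeword c = 010011111100100

Compute s = H r^T mod 2 one row at a time:
  s_1 = 1 + 1 + 1 + 0 + 0 + 1 + 1 + 0 = 5 ≡ 1 (mod 2).
  s_2 = 0 + 1 + 1 + 1 + 0 + 1 + 1 + 0 = 5 ≡ 1 (mod 2).
  s_3 = 1 + 0 + 1 + 1 + 1 + 0 + 1 + 0 = 5 ≡ 1 (mod 2).
  s_4 = 0 + 0 + 1 + 1 + 1 + 0 + 1 + 0 = 4 ≡ 0 (mod 2).
s = (1, 1, 1, 0)^T — this equals column 14 of H (binary 1110), so error is at position 14.
Correct: flip bit 14 of r = 010011111100110 to get c = 010011111100100.


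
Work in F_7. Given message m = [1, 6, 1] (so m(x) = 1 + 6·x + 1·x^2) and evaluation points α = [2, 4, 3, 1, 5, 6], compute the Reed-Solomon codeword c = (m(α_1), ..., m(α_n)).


c = [3, 6, 0, 1, 0, 3]

Message polynomial: m(x) = 1 + 6·x + 1·x^2 (mod 7).
For each evaluation point α_i, compute m(α_i) mod 7:
  α_1 = 2: Horner steps 1 → 1 → 3, so m(2) = 3.
  α_2 = 4: Horner steps 1 → 3 → 6, so m(4) = 6.
  α_3 = 3: Horner steps 1 → 2 → 0, so m(3) = 0.
  α_4 = 1: Horner steps 1 → 0 → 1, so m(1) = 1.
  α_5 = 5: Horner steps 1 → 4 → 0, so m(5) = 0.
  α_6 = 6: Horner steps 1 → 5 → 3, so m(6) = 3.
Codeword c = [3, 6, 0, 1, 0, 3] ∈ F_7^6.


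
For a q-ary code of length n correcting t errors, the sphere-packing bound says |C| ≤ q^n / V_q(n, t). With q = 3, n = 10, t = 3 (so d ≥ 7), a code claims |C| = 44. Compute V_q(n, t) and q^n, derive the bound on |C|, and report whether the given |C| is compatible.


V_q(n, t) = 1161, q^n = 59049, Hamming bound = 50, |C| = 44 ≤ bound (satisfied).

Step 1: Compute V_q(n, t) = Σ_{j=0}^3 C(n, j) (q−1)^j.
  j = 0: C(10,0)·(2)^0 = 1·1 = 1.
  j = 1: C(10,1)·(2)^1 = 10·2 = 20.
  j = 2: C(10,2)·(2)^2 = 45·4 = 180.
  j = 3: C(10,3)·(2)^3 = 120·8 = 960.
  V_q(n, t) = 1 + 20 + 180 + 960 = 1161.
Step 2: q^n = 3^10 = 59049.
Step 3: Hamming bound ⌊q^n / V_q(n,t)⌋ = ⌊59049/1161⌋ = 50.
Step 4: Compare |C| = 44 to 50: satisfied.
The claimed |C| lies below the Hamming bound.
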